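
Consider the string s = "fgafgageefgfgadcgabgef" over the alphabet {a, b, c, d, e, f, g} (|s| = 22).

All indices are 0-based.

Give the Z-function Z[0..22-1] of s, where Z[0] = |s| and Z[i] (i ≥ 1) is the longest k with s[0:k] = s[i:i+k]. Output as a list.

Z[0]=22
i=1: fresh scan; Z[1]=0
i=2: fresh scan; Z[2]=0
i=3: fresh scan; Z[3]=3 grow→box=[3,6)
i=4: min(r-i=2, Z[1]=0)=0; Z[4]=0
i=5: min(r-i=1, Z[2]=0)=0; Z[5]=0
i=6: fresh scan; Z[6]=0
i=7: fresh scan; Z[7]=0
i=8: fresh scan; Z[8]=0
i=9: fresh scan; Z[9]=2 grow→box=[9,11)
i=10: min(r-i=1, Z[1]=0)=0; Z[10]=0
i=11: fresh scan; Z[11]=3 grow→box=[11,14)
i=12: min(r-i=2, Z[1]=0)=0; Z[12]=0
i=13: min(r-i=1, Z[2]=0)=0; Z[13]=0
i=14: fresh scan; Z[14]=0
i=15: fresh scan; Z[15]=0
i=16: fresh scan; Z[16]=0
i=17: fresh scan; Z[17]=0
i=18: fresh scan; Z[18]=0
i=19: fresh scan; Z[19]=0
i=20: fresh scan; Z[20]=0
i=21: fresh scan; Z[21]=1 grow→box=[21,22)

[22, 0, 0, 3, 0, 0, 0, 0, 0, 2, 0, 3, 0, 0, 0, 0, 0, 0, 0, 0, 0, 1]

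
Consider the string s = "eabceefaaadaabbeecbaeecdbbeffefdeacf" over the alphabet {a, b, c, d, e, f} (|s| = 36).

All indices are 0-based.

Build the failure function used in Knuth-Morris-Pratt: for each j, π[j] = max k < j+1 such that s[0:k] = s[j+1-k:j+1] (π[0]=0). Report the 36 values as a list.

π[0] = 0
j=1 s[j]='a': π[1]=0 (border '')
j=2 s[j]='b': π[2]=0 (border '')
j=3 s[j]='c': π[3]=0 (border '')
j=4 s[j]='e': π[4]=1 (border 'e')
j=5 s[j]='e': k: 1→0; π[5]=1 (border 'e')
j=6 s[j]='f': k: 1→0; π[6]=0 (border '')
j=7 s[j]='a': π[7]=0 (border '')
j=8 s[j]='a': π[8]=0 (border '')
j=9 s[j]='a': π[9]=0 (border '')
j=10 s[j]='d': π[10]=0 (border '')
j=11 s[j]='a': π[11]=0 (border '')
j=12 s[j]='a': π[12]=0 (border '')
j=13 s[j]='b': π[13]=0 (border '')
j=14 s[j]='b': π[14]=0 (border '')
j=15 s[j]='e': π[15]=1 (border 'e')
j=16 s[j]='e': k: 1→0; π[16]=1 (border 'e')
j=17 s[j]='c': k: 1→0; π[17]=0 (border '')
j=18 s[j]='b': π[18]=0 (border '')
j=19 s[j]='a': π[19]=0 (border '')
j=20 s[j]='e': π[20]=1 (border 'e')
j=21 s[j]='e': k: 1→0; π[21]=1 (border 'e')
j=22 s[j]='c': k: 1→0; π[22]=0 (border '')
j=23 s[j]='d': π[23]=0 (border '')
j=24 s[j]='b': π[24]=0 (border '')
j=25 s[j]='b': π[25]=0 (border '')
j=26 s[j]='e': π[26]=1 (border 'e')
j=27 s[j]='f': k: 1→0; π[27]=0 (border '')
j=28 s[j]='f': π[28]=0 (border '')
j=29 s[j]='e': π[29]=1 (border 'e')
j=30 s[j]='f': k: 1→0; π[30]=0 (border '')
j=31 s[j]='d': π[31]=0 (border '')
j=32 s[j]='e': π[32]=1 (border 'e')
j=33 s[j]='a': π[33]=2 (border 'ea')
j=34 s[j]='c': k: 2→0; π[34]=0 (border '')
j=35 s[j]='f': π[35]=0 (border '')

[0, 0, 0, 0, 1, 1, 0, 0, 0, 0, 0, 0, 0, 0, 0, 1, 1, 0, 0, 0, 1, 1, 0, 0, 0, 0, 1, 0, 0, 1, 0, 0, 1, 2, 0, 0]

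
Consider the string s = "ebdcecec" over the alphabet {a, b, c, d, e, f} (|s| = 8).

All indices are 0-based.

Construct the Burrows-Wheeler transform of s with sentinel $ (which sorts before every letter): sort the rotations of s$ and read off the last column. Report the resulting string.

rank  rotation   last
    0  $ebdcecec  c
    1  bdcecec$e  e
    2  c$ebdcece  e
    3  cec$ebdce  e
    4  cecec$ebd  d
    5  dcecec$eb  b
    6  ebdcecec$  $
    7  ec$ebdcec  c
    8  ecec$ebdc  c

ceeedb$cc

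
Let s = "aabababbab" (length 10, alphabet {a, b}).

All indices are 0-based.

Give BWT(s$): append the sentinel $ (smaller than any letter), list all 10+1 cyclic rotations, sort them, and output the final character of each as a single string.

rank  rotation     last
    0  $aabababbab  b
    1  aabababbab$  $
    2  ab$aabababb  b
    3  abababbab$a  a
    4  ababbab$aab  b
    5  abbab$aabab  b
    6  b$aabababba  a
    7  bab$aababab  b
    8  bababbab$aa  a
    9  babbab$aaba  a
   10  bbab$aababa  a

b$babbabaaa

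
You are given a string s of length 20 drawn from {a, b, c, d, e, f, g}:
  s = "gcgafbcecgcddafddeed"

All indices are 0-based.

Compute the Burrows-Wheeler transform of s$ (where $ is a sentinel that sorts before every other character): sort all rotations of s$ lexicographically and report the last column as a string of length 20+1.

rank  rotation               last
    0  $gcgafbcecgcddafddeed  d
    1  afbcecgcddafddeed$gcg  g
    2  afddeed$gcgafbcecgcdd  d
    3  bcecgcddafddeed$gcgaf  f
    4  cddafddeed$gcgafbcecg  g
    5  cecgcddafddeed$gcgafb  b
    6  cgafbcecgcddafddeed$g  g
    7  cgcddafddeed$gcgafbce  e
    8  d$gcgafbcecgcddafddee  e
    9  dafddeed$gcgafbcecgcd  d
   10  ddafddeed$gcgafbcecgc  c
   11  ddeed$gcgafbcecgcddaf  f
   12  deed$gcgafbcecgcddafd  d
   13  ecgcddafddeed$gcgafbc  c
   14  ed$gcgafbcecgcddafdde  e
   15  eed$gcgafbcecgcddafdd  d
   16  fbcecgcddafddeed$gcga  a
   17  fddeed$gcgafbcecgcdda  a
   18  gafbcecgcddafddeed$gc  c
   19  gcddafddeed$gcgafbcec  c
   20  gcgafbcecgcddafddeed$  $

dgdfgbgeedcfdcedaacc$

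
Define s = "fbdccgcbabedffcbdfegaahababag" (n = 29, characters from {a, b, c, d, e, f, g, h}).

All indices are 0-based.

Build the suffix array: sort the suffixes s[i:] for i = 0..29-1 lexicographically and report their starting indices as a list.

rank→(start, suffix):
  0 → (20, 'aahababag')
  1 → (23, 'ababag')
  2 → (25, 'abag')
  3 → (8, 'abedffcbdfegaahababag')
  4 → (27, 'ag')
  5 → (21, 'ahababag')
  6 → (24, 'babag')
  7 → (7, 'babedffcbdfegaahababag')
  8 → (26, 'bag')
  9 → (1, 'bdccgcbabedffcbdfegaahababag')
  10 → (15, 'bdfegaahababag')
  11 → (9, 'bedffcbdfegaahababag')
  12 → (6, 'cbabedffcbdfegaahababag')
  13 → (14, 'cbdfegaahababag')
  14 → (3, 'ccgcbabedffcbdfegaahababag')
  15 → (4, 'cgcbabedffcbdfegaahababag')
  16 → (2, 'dccgcbabedffcbdfegaahababag')
  17 → (16, 'dfegaahababag')
  18 → (11, 'dffcbdfegaahababag')
  19 → (10, 'edffcbdfegaahababag')
  20 → (18, 'egaahababag')
  21 → (0, 'fbdccgcbabedffcbdfegaahababag')
  22 → (13, 'fcbdfegaahababag')
  23 → (17, 'fegaahababag')
  24 → (12, 'ffcbdfegaahababag')
  25 → (28, 'g')
  26 → (19, 'gaahababag')
  27 → (5, 'gcbabedffcbdfegaahababag')
  28 → (22, 'hababag')

[20, 23, 25, 8, 27, 21, 24, 7, 26, 1, 15, 9, 6, 14, 3, 4, 2, 16, 11, 10, 18, 0, 13, 17, 12, 28, 19, 5, 22]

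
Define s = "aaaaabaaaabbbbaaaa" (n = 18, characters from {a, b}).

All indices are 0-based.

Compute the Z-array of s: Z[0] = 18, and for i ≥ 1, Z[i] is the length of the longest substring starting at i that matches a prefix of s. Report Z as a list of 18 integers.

[18, 4, 3, 2, 1, 0, 4, 3, 2, 1, 0, 0, 0, 0, 4, 3, 2, 1]

Z[0]=18
i=1: outside box; Z[1]=4 extend→box=[1,5)
i=2: min(r-i=3, Z[1]=4)=3; Z[2]=3
i=3: min(r-i=2, Z[2]=3)=2; Z[3]=2
i=4: min(r-i=1, Z[3]=2)=1; Z[4]=1
i=5: outside box; Z[5]=0
i=6: outside box; Z[6]=4 extend→box=[6,10)
i=7: min(r-i=3, Z[1]=4)=3; Z[7]=3
i=8: min(r-i=2, Z[2]=3)=2; Z[8]=2
i=9: min(r-i=1, Z[3]=2)=1; Z[9]=1
i=10: outside box; Z[10]=0
i=11: outside box; Z[11]=0
i=12: outside box; Z[12]=0
i=13: outside box; Z[13]=0
i=14: outside box; Z[14]=4 extend→box=[14,18)
i=15: min(r-i=3, Z[1]=4)=3; Z[15]=3
i=16: min(r-i=2, Z[2]=3)=2; Z[16]=2
i=17: min(r-i=1, Z[3]=2)=1; Z[17]=1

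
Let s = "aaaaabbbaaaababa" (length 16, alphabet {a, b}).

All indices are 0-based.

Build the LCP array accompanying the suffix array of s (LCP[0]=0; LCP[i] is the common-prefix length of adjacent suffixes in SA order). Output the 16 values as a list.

rank→(start, suffix):
  0 → (15, 'a')
  1 → (0, 'aaaaabbbaaaababa')
  2 → (8, 'aaaababa')
  3 → (1, 'aaaabbbaaaababa')
  4 → (9, 'aaababa')
  5 → (2, 'aaabbbaaaababa')
  6 → (10, 'aababa')
  7 → (3, 'aabbbaaaababa')
  8 → (13, 'aba')
  9 → (11, 'ababa')
  10 → (4, 'abbbaaaababa')
  11 → (14, 'ba')
  12 → (7, 'baaaababa')
  13 → (12, 'baba')
  14 → (6, 'bbaaaababa')
  15 → (5, 'bbbaaaababa')

SA = [15, 0, 8, 1, 9, 2, 10, 3, 13, 11, 4, 14, 7, 12, 6, 5]
rank  pair      lcp
   1  s[15:],s[0:]  1  'a'
   2  s[0:],s[8:]  4  'aaaa'
   3  s[8:],s[1:]  5  'aaaab'
   4  s[1:],s[9:]  3  'aaa'
   5  s[9:],s[2:]  4  'aaab'
   6  s[2:],s[10:]  2  'aa'
   7  s[10:],s[3:]  3  'aab'
   8  s[3:],s[13:]  1  'a'
   9  s[13:],s[11:]  3  'aba'
  10  s[11:],s[4:]  2  'ab'
  11  s[4:],s[14:]  0  ''
  12  s[14:],s[7:]  2  'ba'
  13  s[7:],s[12:]  2  'ba'
  14  s[12:],s[6:]  1  'b'
  15  s[6:],s[5:]  2  'bb'

[0, 1, 4, 5, 3, 4, 2, 3, 1, 3, 2, 0, 2, 2, 1, 2]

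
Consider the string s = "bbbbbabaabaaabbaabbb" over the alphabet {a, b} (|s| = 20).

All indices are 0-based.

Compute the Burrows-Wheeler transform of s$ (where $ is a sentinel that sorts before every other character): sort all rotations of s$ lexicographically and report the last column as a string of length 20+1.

bbbababaabaabbbababb$

rank  rotation               last
    0  $bbbbbabaabaaabbaabbb  b
    1  aaabbaabbb$bbbbbabaab  b
    2  aabaaabbaabbb$bbbbbab  b
    3  aabbaabbb$bbbbbabaaba  a
    4  aabbb$bbbbbabaabaaabb  b
    5  abaaabbaabbb$bbbbbaba  a
    6  abaabaaabbaabbb$bbbbb  b
    7  abbaabbb$bbbbbabaabaa  a
    8  abbb$bbbbbabaabaaabba  a
    9  b$bbbbbabaabaaabbaabb  b
   10  baaabbaabbb$bbbbbabaa  a
   11  baabaaabbaabbb$bbbbba  a
   12  baabbb$bbbbbabaabaaab  b
   13  babaabaaabbaabbb$bbbb  b
   14  bb$bbbbbabaabaaabbaab  b
   15  bbaabbb$bbbbbabaabaaa  a
   16  bbabaabaaabbaabbb$bbb  b
   17  bbb$bbbbbabaabaaabbaa  a
   18  bbbabaabaaabbaabbb$bb  b
   19  bbbbabaabaaabbaabbb$b  b
   20  bbbbbabaabaaabbaabbb$  $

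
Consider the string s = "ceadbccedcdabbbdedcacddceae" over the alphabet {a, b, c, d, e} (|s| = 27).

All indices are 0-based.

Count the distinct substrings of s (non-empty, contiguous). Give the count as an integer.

rank→(start, suffix):
  0 → (11, 'abbbdedcacddceae')
  1 → (19, 'acddceae')
  2 → (2, 'adbccedcdabbbdedcacddceae')
  3 → (25, 'ae')
  4 → (12, 'bbbdedcacddceae')
  5 → (13, 'bbdedcacddceae')
  6 → (4, 'bccedcdabbbdedcacddceae')
  7 → (14, 'bdedcacddceae')
  8 → (18, 'cacddceae')
  9 → (5, 'ccedcdabbbdedcacddceae')
  10 → (9, 'cdabbbdedcacddceae')
  11 → (20, 'cddceae')
  12 → (0, 'ceadbccedcdabbbdedcacddceae')
  13 → (23, 'ceae')
  14 → (6, 'cedcdabbbdedcacddceae')
  15 → (10, 'dabbbdedcacddceae')
  16 → (3, 'dbccedcdabbbdedcacddceae')
  17 → (17, 'dcacddceae')
  18 → (8, 'dcdabbbdedcacddceae')
  19 → (22, 'dceae')
  20 → (21, 'ddceae')
  21 → (15, 'dedcacddceae')
  22 → (26, 'e')
  23 → (1, 'eadbccedcdabbbdedcacddceae')
  24 → (24, 'eae')
  25 → (16, 'edcacddceae')
  26 → (7, 'edcdabbbdedcacddceae')

SA = [11, 19, 2, 25, 12, 13, 4, 14, 18, 5, 9, 20, 0, 23, 6, 10, 3, 17, 8, 22, 21, 15, 26, 1, 24, 16, 7]
rank  pair      lcp
   1  s[11:],s[19:]  1  'a'
   2  s[19:],s[2:]  1  'a'
   3  s[2:],s[25:]  1  'a'
   4  s[25:],s[12:]  0  ''
   5  s[12:],s[13:]  2  'bb'
   6  s[13:],s[4:]  1  'b'
   7  s[4:],s[14:]  1  'b'
   8  s[14:],s[18:]  0  ''
   9  s[18:],s[5:]  1  'c'
  10  s[5:],s[9:]  1  'c'
  11  s[9:],s[20:]  2  'cd'
  12  s[20:],s[0:]  1  'c'
  13  s[0:],s[23:]  3  'cea'
  14  s[23:],s[6:]  2  'ce'
  15  s[6:],s[10:]  0  ''
  16  s[10:],s[3:]  1  'd'
  17  s[3:],s[17:]  1  'd'
  18  s[17:],s[8:]  2  'dc'
  19  s[8:],s[22:]  2  'dc'
  20  s[22:],s[21:]  1  'd'
  21  s[21:],s[15:]  1  'd'
  22  s[15:],s[26:]  0  ''
  23  s[26:],s[1:]  1  'e'
  24  s[1:],s[24:]  2  'ea'
  25  s[24:],s[16:]  1  'e'
  26  s[16:],s[7:]  3  'edc'

n(n+1)/2 = 27·28/2 = 378
Σ LCP = 0 + 1 + 1 + 1 + 0 + 2 + 1 + 1 + 0 + 1 + 1 + 2 + 1 + 3 + 2 + 0 + 1 + 1 + 2 + 2 + 1 + 1 + 0 + 1 + 2 + 1 + 3 = 32
distinct = 378 − 32 = 346

346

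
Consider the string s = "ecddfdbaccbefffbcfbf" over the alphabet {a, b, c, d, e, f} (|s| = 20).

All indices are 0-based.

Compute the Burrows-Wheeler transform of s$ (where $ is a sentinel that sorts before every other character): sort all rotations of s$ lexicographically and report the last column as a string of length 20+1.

fbdfcfcaebfcd$bbfcdfe

rank  rotation               last
    0  $ecddfdbaccbefffbcfbf  f
    1  accbefffbcfbf$ecddfdb  b
    2  baccbefffbcfbf$ecddfd  d
    3  bcfbf$ecddfdbaccbefff  f
    4  befffbcfbf$ecddfdbacc  c
    5  bf$ecddfdbaccbefffbcf  f
    6  cbefffbcfbf$ecddfdbac  c
    7  ccbefffbcfbf$ecddfdba  a
    8  cddfdbaccbefffbcfbf$e  e
    9  cfbf$ecddfdbaccbefffb  b
   10  dbaccbefffbcfbf$ecddf  f
   11  ddfdbaccbefffbcfbf$ec  c
   12  dfdbaccbefffbcfbf$ecd  d
   13  ecddfdbaccbefffbcfbf$  $
   14  efffbcfbf$ecddfdbaccb  b
   15  f$ecddfdbaccbefffbcfb  b
   16  fbcfbf$ecddfdbaccbeff  f
   17  fbf$ecddfdbaccbefffbc  c
   18  fdbaccbefffbcfbf$ecdd  d
   19  ffbcfbf$ecddfdbaccbef  f
   20  fffbcfbf$ecddfdbaccbe  e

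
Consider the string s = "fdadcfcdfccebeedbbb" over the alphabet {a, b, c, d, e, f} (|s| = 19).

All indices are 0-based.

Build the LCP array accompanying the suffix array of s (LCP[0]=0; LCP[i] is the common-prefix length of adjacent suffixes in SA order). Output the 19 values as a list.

rank→(start, suffix):
  0 → (2, 'adcfcdfccebeedbbb')
  1 → (18, 'b')
  2 → (17, 'bb')
  3 → (16, 'bbb')
  4 → (12, 'beedbbb')
  5 → (9, 'ccebeedbbb')
  6 → (6, 'cdfccebeedbbb')
  7 → (10, 'cebeedbbb')
  8 → (4, 'cfcdfccebeedbbb')
  9 → (1, 'dadcfcdfccebeedbbb')
  10 → (15, 'dbbb')
  11 → (3, 'dcfcdfccebeedbbb')
  12 → (7, 'dfccebeedbbb')
  13 → (11, 'ebeedbbb')
  14 → (14, 'edbbb')
  15 → (13, 'eedbbb')
  16 → (8, 'fccebeedbbb')
  17 → (5, 'fcdfccebeedbbb')
  18 → (0, 'fdadcfcdfccebeedbbb')

SA = [2, 18, 17, 16, 12, 9, 6, 10, 4, 1, 15, 3, 7, 11, 14, 13, 8, 5, 0]
rank  pair      lcp
   1  s[2:],s[18:]  0  ''
   2  s[18:],s[17:]  1  'b'
   3  s[17:],s[16:]  2  'bb'
   4  s[16:],s[12:]  1  'b'
   5  s[12:],s[9:]  0  ''
   6  s[9:],s[6:]  1  'c'
   7  s[6:],s[10:]  1  'c'
   8  s[10:],s[4:]  1  'c'
   9  s[4:],s[1:]  0  ''
  10  s[1:],s[15:]  1  'd'
  11  s[15:],s[3:]  1  'd'
  12  s[3:],s[7:]  1  'd'
  13  s[7:],s[11:]  0  ''
  14  s[11:],s[14:]  1  'e'
  15  s[14:],s[13:]  1  'e'
  16  s[13:],s[8:]  0  ''
  17  s[8:],s[5:]  2  'fc'
  18  s[5:],s[0:]  1  'f'

[0, 0, 1, 2, 1, 0, 1, 1, 1, 0, 1, 1, 1, 0, 1, 1, 0, 2, 1]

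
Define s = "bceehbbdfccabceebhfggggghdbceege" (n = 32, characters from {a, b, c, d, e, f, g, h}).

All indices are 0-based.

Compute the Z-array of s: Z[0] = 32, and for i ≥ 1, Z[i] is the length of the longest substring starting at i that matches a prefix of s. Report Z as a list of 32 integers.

Z[0]=32
i=1: fresh scan; Z[1]=0
i=2: fresh scan; Z[2]=0
i=3: fresh scan; Z[3]=0
i=4: fresh scan; Z[4]=0
i=5: fresh scan; Z[5]=1 extend→box=[5,6)
i=6: fresh scan; Z[6]=1 extend→box=[6,7)
i=7: fresh scan; Z[7]=0
i=8: fresh scan; Z[8]=0
i=9: fresh scan; Z[9]=0
i=10: fresh scan; Z[10]=0
i=11: fresh scan; Z[11]=0
i=12: fresh scan; Z[12]=4 extend→box=[12,16)
i=13: min(r-i=3, Z[1]=0)=0; Z[13]=0
i=14: min(r-i=2, Z[2]=0)=0; Z[14]=0
i=15: min(r-i=1, Z[3]=0)=0; Z[15]=0
i=16: fresh scan; Z[16]=1 extend→box=[16,17)
i=17: fresh scan; Z[17]=0
i=18: fresh scan; Z[18]=0
i=19: fresh scan; Z[19]=0
i=20: fresh scan; Z[20]=0
i=21: fresh scan; Z[21]=0
i=22: fresh scan; Z[22]=0
i=23: fresh scan; Z[23]=0
i=24: fresh scan; Z[24]=0
i=25: fresh scan; Z[25]=0
i=26: fresh scan; Z[26]=4 extend→box=[26,30)
i=27: min(r-i=3, Z[1]=0)=0; Z[27]=0
i=28: min(r-i=2, Z[2]=0)=0; Z[28]=0
i=29: min(r-i=1, Z[3]=0)=0; Z[29]=0
i=30: fresh scan; Z[30]=0
i=31: fresh scan; Z[31]=0

[32, 0, 0, 0, 0, 1, 1, 0, 0, 0, 0, 0, 4, 0, 0, 0, 1, 0, 0, 0, 0, 0, 0, 0, 0, 0, 4, 0, 0, 0, 0, 0]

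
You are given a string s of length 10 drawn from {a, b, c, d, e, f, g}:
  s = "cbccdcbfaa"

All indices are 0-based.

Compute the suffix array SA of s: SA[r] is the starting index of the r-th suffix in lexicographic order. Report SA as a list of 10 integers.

rank | idx | suffix
   0 |   9 | a
   1 |   8 | aa
   2 |   1 | bccdcbfaa
   3 |   6 | bfaa
   4 |   0 | cbccdcbfaa
   5 |   5 | cbfaa
   6 |   2 | ccdcbfaa
   7 |   3 | cdcbfaa
   8 |   4 | dcbfaa
   9 |   7 | faa

[9, 8, 1, 6, 0, 5, 2, 3, 4, 7]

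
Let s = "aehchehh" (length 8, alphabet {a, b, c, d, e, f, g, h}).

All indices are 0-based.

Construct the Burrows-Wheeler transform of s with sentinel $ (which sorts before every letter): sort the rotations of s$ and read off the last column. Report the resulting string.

rank  rotation   last
    0  $aehchehh  h
    1  aehchehh$  $
    2  chehh$aeh  h
    3  ehchehh$a  a
    4  ehh$aehch  h
    5  h$aehcheh  h
    6  hchehh$ae  e
    7  hehh$aehc  c
    8  hh$aehche  e

h$hahhece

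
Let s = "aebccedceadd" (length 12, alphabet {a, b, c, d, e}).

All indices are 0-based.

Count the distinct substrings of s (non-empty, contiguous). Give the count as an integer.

70

sorted suffixes:
  #0 SA[0]=9  'add'
  #1 SA[1]=0  'aebccedceadd'
  #2 SA[2]=2  'bccedceadd'
  #3 SA[3]=3  'ccedceadd'
  #4 SA[4]=7  'ceadd'
  #5 SA[5]=4  'cedceadd'
  #6 SA[6]=11  'd'
  #7 SA[7]=6  'dceadd'
  #8 SA[8]=10  'dd'
  #9 SA[9]=8  'eadd'
  #10 SA[10]=1  'ebccedceadd'
  #11 SA[11]=5  'edceadd'

SA = [9, 0, 2, 3, 7, 4, 11, 6, 10, 8, 1, 5]
[i] adj suffixes → lcp
  [1] 9/0 → 1 ('a')
  [2] 0/2 → 0 ('')
  [3] 2/3 → 0 ('')
  [4] 3/7 → 1 ('c')
  [5] 7/4 → 2 ('ce')
  [6] 4/11 → 0 ('')
  [7] 11/6 → 1 ('d')
  [8] 6/10 → 1 ('d')
  [9] 10/8 → 0 ('')
  [10] 8/1 → 1 ('e')
  [11] 1/5 → 1 ('e')

n(n+1)/2 = 12·13/2 = 78
Σ LCP = 0 + 1 + 0 + 0 + 1 + 2 + 0 + 1 + 1 + 0 + 1 + 1 = 8
distinct = 78 − 8 = 70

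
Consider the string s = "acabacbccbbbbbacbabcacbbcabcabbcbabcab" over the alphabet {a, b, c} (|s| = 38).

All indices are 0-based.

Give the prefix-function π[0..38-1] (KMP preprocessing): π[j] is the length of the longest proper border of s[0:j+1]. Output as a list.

π[0] = 0
j=1 s[j]='c': π[1]=0 (border '')
j=2 s[j]='a': π[2]=1 (border 'a')
j=3 s[j]='b': k: 1→0; π[3]=0 (border '')
j=4 s[j]='a': π[4]=1 (border 'a')
j=5 s[j]='c': π[5]=2 (border 'ac')
j=6 s[j]='b': k: 2→0; π[6]=0 (border '')
j=7 s[j]='c': π[7]=0 (border '')
j=8 s[j]='c': π[8]=0 (border '')
j=9 s[j]='b': π[9]=0 (border '')
j=10 s[j]='b': π[10]=0 (border '')
j=11 s[j]='b': π[11]=0 (border '')
j=12 s[j]='b': π[12]=0 (border '')
j=13 s[j]='b': π[13]=0 (border '')
j=14 s[j]='a': π[14]=1 (border 'a')
j=15 s[j]='c': π[15]=2 (border 'ac')
j=16 s[j]='b': k: 2→0; π[16]=0 (border '')
j=17 s[j]='a': π[17]=1 (border 'a')
j=18 s[j]='b': k: 1→0; π[18]=0 (border '')
j=19 s[j]='c': π[19]=0 (border '')
j=20 s[j]='a': π[20]=1 (border 'a')
j=21 s[j]='c': π[21]=2 (border 'ac')
j=22 s[j]='b': k: 2→0; π[22]=0 (border '')
j=23 s[j]='b': π[23]=0 (border '')
j=24 s[j]='c': π[24]=0 (border '')
j=25 s[j]='a': π[25]=1 (border 'a')
j=26 s[j]='b': k: 1→0; π[26]=0 (border '')
j=27 s[j]='c': π[27]=0 (border '')
j=28 s[j]='a': π[28]=1 (border 'a')
j=29 s[j]='b': k: 1→0; π[29]=0 (border '')
j=30 s[j]='b': π[30]=0 (border '')
j=31 s[j]='c': π[31]=0 (border '')
j=32 s[j]='b': π[32]=0 (border '')
j=33 s[j]='a': π[33]=1 (border 'a')
j=34 s[j]='b': k: 1→0; π[34]=0 (border '')
j=35 s[j]='c': π[35]=0 (border '')
j=36 s[j]='a': π[36]=1 (border 'a')
j=37 s[j]='b': k: 1→0; π[37]=0 (border '')

[0, 0, 1, 0, 1, 2, 0, 0, 0, 0, 0, 0, 0, 0, 1, 2, 0, 1, 0, 0, 1, 2, 0, 0, 0, 1, 0, 0, 1, 0, 0, 0, 0, 1, 0, 0, 1, 0]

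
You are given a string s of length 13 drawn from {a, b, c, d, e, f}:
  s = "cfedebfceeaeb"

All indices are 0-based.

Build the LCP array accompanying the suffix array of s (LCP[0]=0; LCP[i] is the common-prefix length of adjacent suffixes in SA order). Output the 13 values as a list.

rank | idx | suffix
   0 |  10 | aeb
   1 |  12 | b
   2 |   5 | bfceeaeb
   3 |   7 | ceeaeb
   4 |   0 | cfedebfceeaeb
   5 |   3 | debfceeaeb
   6 |   9 | eaeb
   7 |  11 | eb
   8 |   4 | ebfceeaeb
   9 |   2 | edebfceeaeb
  10 |   8 | eeaeb
  11 |   6 | fceeaeb
  12 |   1 | fedebfceeaeb

SA = [10, 12, 5, 7, 0, 3, 9, 11, 4, 2, 8, 6, 1]
[i] adj suffixes → lcp
  [1] 10/12 → 0 ('')
  [2] 12/5 → 1 ('b')
  [3] 5/7 → 0 ('')
  [4] 7/0 → 1 ('c')
  [5] 0/3 → 0 ('')
  [6] 3/9 → 0 ('')
  [7] 9/11 → 1 ('e')
  [8] 11/4 → 2 ('eb')
  [9] 4/2 → 1 ('e')
  [10] 2/8 → 1 ('e')
  [11] 8/6 → 0 ('')
  [12] 6/1 → 1 ('f')

[0, 0, 1, 0, 1, 0, 0, 1, 2, 1, 1, 0, 1]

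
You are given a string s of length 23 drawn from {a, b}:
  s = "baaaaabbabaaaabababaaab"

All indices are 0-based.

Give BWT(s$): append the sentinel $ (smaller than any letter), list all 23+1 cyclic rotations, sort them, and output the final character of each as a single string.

rank  rotation                  last
    0  $baaaaabbabaaaabababaaab  b
    1  aaaaabbabaaaabababaaab$b  b
    2  aaaabababaaab$baaaaabbab  b
    3  aaaabbabaaaabababaaab$ba  a
    4  aaab$baaaaabbabaaaababab  b
    5  aaabababaaab$baaaaabbaba  a
    6  aaabbabaaaabababaaab$baa  a
    7  aab$baaaaabbabaaaabababa  a
    8  aabababaaab$baaaaabbabaa  a
    9  aabbabaaaabababaaab$baaa  a
   10  ab$baaaaabbabaaaabababaa  a
   11  abaaaabababaaab$baaaaabb  b
   12  abaaab$baaaaabbabaaaabab  b
   13  ababaaab$baaaaabbabaaaab  b
   14  abababaaab$baaaaabbabaaa  a
   15  abbabaaaabababaaab$baaaa  a
   16  b$baaaaabbabaaaabababaaa  a
   17  baaaaabbabaaaabababaaab$  $
   18  baaaabababaaab$baaaaabba  a
   19  baaab$baaaaabbabaaaababa  a
   20  babaaaabababaaab$baaaaab  b
   21  babaaab$baaaaabbabaaaaba  a
   22  bababaaab$baaaaabbabaaaa  a
   23  bbabaaaabababaaab$baaaaa  a

bbbabaaaaaabbbaaa$aabaaa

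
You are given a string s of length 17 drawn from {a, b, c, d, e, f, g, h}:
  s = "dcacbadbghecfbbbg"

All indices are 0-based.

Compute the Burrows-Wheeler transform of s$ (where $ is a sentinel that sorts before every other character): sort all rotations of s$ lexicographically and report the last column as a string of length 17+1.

rank  rotation            last
    0  $dcacbadbghecfbbbg  g
    1  acbadbghecfbbbg$dc  c
    2  adbghecfbbbg$dcacb  b
    3  badbghecfbbbg$dcac  c
    4  bbbg$dcacbadbghecf  f
    5  bbg$dcacbadbghecfb  b
    6  bg$dcacbadbghecfbb  b
    7  bghecfbbbg$dcacbad  d
    8  cacbadbghecfbbbg$d  d
    9  cbadbghecfbbbg$dca  a
   10  cfbbbg$dcacbadbghe  e
   11  dbghecfbbbg$dcacba  a
   12  dcacbadbghecfbbbg$  $
   13  ecfbbbg$dcacbadbgh  h
   14  fbbbg$dcacbadbghec  c
   15  g$dcacbadbghecfbbb  b
   16  ghecfbbbg$dcacbadb  b
   17  hecfbbbg$dcacbadbg  g

gcbcfbbddaea$hcbbg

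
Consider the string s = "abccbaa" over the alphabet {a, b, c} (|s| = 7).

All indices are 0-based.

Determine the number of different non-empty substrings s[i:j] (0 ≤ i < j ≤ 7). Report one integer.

rank | idx | suffix
   0 |   6 | a
   1 |   5 | aa
   2 |   0 | abccbaa
   3 |   4 | baa
   4 |   1 | bccbaa
   5 |   3 | cbaa
   6 |   2 | ccbaa

SA = [6, 5, 0, 4, 1, 3, 2]
[i] adj suffixes → lcp
  [1] 6/5 → 1 ('a')
  [2] 5/0 → 1 ('a')
  [3] 0/4 → 0 ('')
  [4] 4/1 → 1 ('b')
  [5] 1/3 → 0 ('')
  [6] 3/2 → 1 ('c')

n(n+1)/2 = 7·8/2 = 28
Σ LCP = 0 + 1 + 1 + 0 + 1 + 0 + 1 = 4
distinct = 28 − 4 = 24

24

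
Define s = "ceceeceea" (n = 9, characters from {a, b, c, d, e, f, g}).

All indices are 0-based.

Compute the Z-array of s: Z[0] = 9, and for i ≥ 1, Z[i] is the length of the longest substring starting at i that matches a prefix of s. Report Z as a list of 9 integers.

[9, 0, 2, 0, 0, 2, 0, 0, 0]

Z[0]=9
i=1: outside box; Z[1]=0
i=2: outside box; Z[2]=2 grow→box=[2,4)
i=3: min(r-i=1, Z[1]=0)=0; Z[3]=0
i=4: outside box; Z[4]=0
i=5: outside box; Z[5]=2 grow→box=[5,7)
i=6: min(r-i=1, Z[1]=0)=0; Z[6]=0
i=7: outside box; Z[7]=0
i=8: outside box; Z[8]=0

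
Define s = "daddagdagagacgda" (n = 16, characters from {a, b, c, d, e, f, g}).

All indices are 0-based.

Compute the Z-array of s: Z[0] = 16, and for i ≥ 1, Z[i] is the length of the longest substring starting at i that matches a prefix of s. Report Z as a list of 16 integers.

[16, 0, 1, 2, 0, 0, 2, 0, 0, 0, 0, 0, 0, 0, 2, 0]

Z[0]=16
i=1: i≥r, start 0; Z[1]=0
i=2: i≥r, start 0; Z[2]=1 grow→box=[2,3)
i=3: i≥r, start 0; Z[3]=2 grow→box=[3,5)
i=4: min(r-i=1, Z[1]=0)=0; Z[4]=0
i=5: i≥r, start 0; Z[5]=0
i=6: i≥r, start 0; Z[6]=2 grow→box=[6,8)
i=7: min(r-i=1, Z[1]=0)=0; Z[7]=0
i=8: i≥r, start 0; Z[8]=0
i=9: i≥r, start 0; Z[9]=0
i=10: i≥r, start 0; Z[10]=0
i=11: i≥r, start 0; Z[11]=0
i=12: i≥r, start 0; Z[12]=0
i=13: i≥r, start 0; Z[13]=0
i=14: i≥r, start 0; Z[14]=2 grow→box=[14,16)
i=15: min(r-i=1, Z[1]=0)=0; Z[15]=0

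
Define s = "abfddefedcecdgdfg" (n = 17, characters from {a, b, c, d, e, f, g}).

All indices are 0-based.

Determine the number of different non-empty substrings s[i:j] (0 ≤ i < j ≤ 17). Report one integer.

143

rank | idx | suffix
   0 |   0 | abfddefedcecdgdfg
   1 |   1 | bfddefedcecdgdfg
   2 |  11 | cdgdfg
   3 |   9 | cecdgdfg
   4 |   8 | dcecdgdfg
   5 |   3 | ddefedcecdgdfg
   6 |   4 | defedcecdgdfg
   7 |  14 | dfg
   8 |  12 | dgdfg
   9 |  10 | ecdgdfg
  10 |   7 | edcecdgdfg
  11 |   5 | efedcecdgdfg
  12 |   2 | fddefedcecdgdfg
  13 |   6 | fedcecdgdfg
  14 |  15 | fg
  15 |  16 | g
  16 |  13 | gdfg

SA = [0, 1, 11, 9, 8, 3, 4, 14, 12, 10, 7, 5, 2, 6, 15, 16, 13]
[i] adj suffixes → lcp
  [1] 0/1 → 0 ('')
  [2] 1/11 → 0 ('')
  [3] 11/9 → 1 ('c')
  [4] 9/8 → 0 ('')
  [5] 8/3 → 1 ('d')
  [6] 3/4 → 1 ('d')
  [7] 4/14 → 1 ('d')
  [8] 14/12 → 1 ('d')
  [9] 12/10 → 0 ('')
  [10] 10/7 → 1 ('e')
  [11] 7/5 → 1 ('e')
  [12] 5/2 → 0 ('')
  [13] 2/6 → 1 ('f')
  [14] 6/15 → 1 ('f')
  [15] 15/16 → 0 ('')
  [16] 16/13 → 1 ('g')

n(n+1)/2 = 17·18/2 = 153
Σ LCP = 0 + 0 + 0 + 1 + 0 + 1 + 1 + 1 + 1 + 0 + 1 + 1 + 0 + 1 + 1 + 0 + 1 = 10
distinct = 153 − 10 = 143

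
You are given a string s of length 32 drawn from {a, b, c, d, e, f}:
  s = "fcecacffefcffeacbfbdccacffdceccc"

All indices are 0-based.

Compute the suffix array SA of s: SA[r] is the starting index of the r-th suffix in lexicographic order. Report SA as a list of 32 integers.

[14, 22, 4, 18, 16, 31, 21, 3, 15, 30, 20, 29, 1, 27, 23, 10, 5, 19, 26, 13, 2, 28, 8, 17, 0, 9, 25, 12, 7, 24, 11, 6]

sorted suffixes:
  #0 SA[0]=14  'acbfbdccacffdceccc'
  #1 SA[1]=22  'acffdceccc'
  #2 SA[2]=4  'acffefcffeacbfbdccacffdceccc'
  #3 SA[3]=18  'bdccacffdceccc'
  #4 SA[4]=16  'bfbdccacffdceccc'
  #5 SA[5]=31  'c'
  #6 SA[6]=21  'cacffdceccc'
  #7 SA[7]=3  'cacffefcffeacbfbdccacffdceccc'
  #8 SA[8]=15  'cbfbdccacffdceccc'
  #9 SA[9]=30  'cc'
  #10 SA[10]=20  'ccacffdceccc'
  #11 SA[11]=29  'ccc'
  #12 SA[12]=1  'cecacffefcffeacbfbdccacffdceccc'
  #13 SA[13]=27  'ceccc'
  #14 SA[14]=23  'cffdceccc'
  #15 SA[15]=10  'cffeacbfbdccacffdceccc'
  #16 SA[16]=5  'cffefcffeacbfbdccacffdceccc'
  #17 SA[17]=19  'dccacffdceccc'
  #18 SA[18]=26  'dceccc'
  #19 SA[19]=13  'eacbfbdccacffdceccc'
  #20 SA[20]=2  'ecacffefcffeacbfbdccacffdceccc'
  #21 SA[21]=28  'eccc'
  #22 SA[22]=8  'efcffeacbfbdccacffdceccc'
  #23 SA[23]=17  'fbdccacffdceccc'
  #24 SA[24]=0  'fcecacffefcffeacbfbdccacffdceccc'
  #25 SA[25]=9  'fcffeacbfbdccacffdceccc'
  #26 SA[26]=25  'fdceccc'
  #27 SA[27]=12  'feacbfbdccacffdceccc'
  #28 SA[28]=7  'fefcffeacbfbdccacffdceccc'
  #29 SA[29]=24  'ffdceccc'
  #30 SA[30]=11  'ffeacbfbdccacffdceccc'
  #31 SA[31]=6  'ffefcffeacbfbdccacffdceccc'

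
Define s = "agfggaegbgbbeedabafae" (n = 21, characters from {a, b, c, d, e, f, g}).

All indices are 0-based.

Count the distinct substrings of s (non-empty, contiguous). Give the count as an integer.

214

rank | idx | suffix
   0 |  15 | abafae
   1 |  19 | ae
   2 |   5 | aegbgbbeedabafae
   3 |  17 | afae
   4 |   0 | agfggaegbgbbeedabafae
   5 |  16 | bafae
   6 |  10 | bbeedabafae
   7 |  11 | beedabafae
   8 |   8 | bgbbeedabafae
   9 |  14 | dabafae
  10 |  20 | e
  11 |  13 | edabafae
  12 |  12 | eedabafae
  13 |   6 | egbgbbeedabafae
  14 |  18 | fae
  15 |   2 | fggaegbgbbeedabafae
  16 |   4 | gaegbgbbeedabafae
  17 |   9 | gbbeedabafae
  18 |   7 | gbgbbeedabafae
  19 |   1 | gfggaegbgbbeedabafae
  20 |   3 | ggaegbgbbeedabafae

SA = [15, 19, 5, 17, 0, 16, 10, 11, 8, 14, 20, 13, 12, 6, 18, 2, 4, 9, 7, 1, 3]
rank  pair      lcp
   1  s[15:],s[19:]  1  'a'
   2  s[19:],s[5:]  2  'ae'
   3  s[5:],s[17:]  1  'a'
   4  s[17:],s[0:]  1  'a'
   5  s[0:],s[16:]  0  ''
   6  s[16:],s[10:]  1  'b'
   7  s[10:],s[11:]  1  'b'
   8  s[11:],s[8:]  1  'b'
   9  s[8:],s[14:]  0  ''
  10  s[14:],s[20:]  0  ''
  11  s[20:],s[13:]  1  'e'
  12  s[13:],s[12:]  1  'e'
  13  s[12:],s[6:]  1  'e'
  14  s[6:],s[18:]  0  ''
  15  s[18:],s[2:]  1  'f'
  16  s[2:],s[4:]  0  ''
  17  s[4:],s[9:]  1  'g'
  18  s[9:],s[7:]  2  'gb'
  19  s[7:],s[1:]  1  'g'
  20  s[1:],s[3:]  1  'g'

n(n+1)/2 = 21·22/2 = 231
Σ LCP = 0 + 1 + 2 + 1 + 1 + 0 + 1 + 1 + 1 + 0 + 0 + 1 + 1 + 1 + 0 + 1 + 0 + 1 + 2 + 1 + 1 = 17
distinct = 231 − 17 = 214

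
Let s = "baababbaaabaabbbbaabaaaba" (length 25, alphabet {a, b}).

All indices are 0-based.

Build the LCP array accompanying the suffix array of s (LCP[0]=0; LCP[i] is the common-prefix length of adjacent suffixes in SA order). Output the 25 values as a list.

sorted suffixes:
  #0 SA[0]=24  'a'
  #1 SA[1]=20  'aaaba'
  #2 SA[2]=7  'aaabaabbbbaabaaaba'
  #3 SA[3]=21  'aaba'
  #4 SA[4]=17  'aabaaaba'
  #5 SA[5]=8  'aabaabbbbaabaaaba'
  #6 SA[6]=1  'aababbaaabaabbbbaabaaaba'
  #7 SA[7]=11  'aabbbbaabaaaba'
  #8 SA[8]=22  'aba'
  #9 SA[9]=18  'abaaaba'
  #10 SA[10]=9  'abaabbbbaabaaaba'
  #11 SA[11]=2  'ababbaaabaabbbbaabaaaba'
  #12 SA[12]=4  'abbaaabaabbbbaabaaaba'
  #13 SA[13]=12  'abbbbaabaaaba'
  #14 SA[14]=23  'ba'
  #15 SA[15]=19  'baaaba'
  #16 SA[16]=6  'baaabaabbbbaabaaaba'
  #17 SA[17]=16  'baabaaaba'
  #18 SA[18]=0  'baababbaaabaabbbbaabaaaba'
  #19 SA[19]=10  'baabbbbaabaaaba'
  #20 SA[20]=3  'babbaaabaabbbbaabaaaba'
  #21 SA[21]=5  'bbaaabaabbbbaabaaaba'
  #22 SA[22]=15  'bbaabaaaba'
  #23 SA[23]=14  'bbbaabaaaba'
  #24 SA[24]=13  'bbbbaabaaaba'

SA = [24, 20, 7, 21, 17, 8, 1, 11, 22, 18, 9, 2, 4, 12, 23, 19, 6, 16, 0, 10, 3, 5, 15, 14, 13]
rank  pair      lcp
   1  s[24:],s[20:]  1  'a'
   2  s[20:],s[7:]  5  'aaaba'
   3  s[7:],s[21:]  2  'aa'
   4  s[21:],s[17:]  4  'aaba'
   5  s[17:],s[8:]  5  'aabaa'
   6  s[8:],s[1:]  4  'aaba'
   7  s[1:],s[11:]  3  'aab'
   8  s[11:],s[22:]  1  'a'
   9  s[22:],s[18:]  3  'aba'
  10  s[18:],s[9:]  4  'abaa'
  11  s[9:],s[2:]  3  'aba'
  12  s[2:],s[4:]  2  'ab'
  13  s[4:],s[12:]  3  'abb'
  14  s[12:],s[23:]  0  ''
  15  s[23:],s[19:]  2  'ba'
  16  s[19:],s[6:]  6  'baaaba'
  17  s[6:],s[16:]  3  'baa'
  18  s[16:],s[0:]  5  'baaba'
  19  s[0:],s[10:]  4  'baab'
  20  s[10:],s[3:]  2  'ba'
  21  s[3:],s[5:]  1  'b'
  22  s[5:],s[15:]  4  'bbaa'
  23  s[15:],s[14:]  2  'bb'
  24  s[14:],s[13:]  3  'bbb'

[0, 1, 5, 2, 4, 5, 4, 3, 1, 3, 4, 3, 2, 3, 0, 2, 6, 3, 5, 4, 2, 1, 4, 2, 3]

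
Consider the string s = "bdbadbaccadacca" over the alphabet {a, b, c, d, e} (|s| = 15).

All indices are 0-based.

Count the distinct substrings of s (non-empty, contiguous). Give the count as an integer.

rank→(start, suffix):
  0 → (14, 'a')
  1 → (11, 'acca')
  2 → (6, 'accadacca')
  3 → (9, 'adacca')
  4 → (3, 'adbaccadacca')
  5 → (5, 'baccadacca')
  6 → (2, 'badbaccadacca')
  7 → (0, 'bdbadbaccadacca')
  8 → (13, 'ca')
  9 → (8, 'cadacca')
  10 → (12, 'cca')
  11 → (7, 'ccadacca')
  12 → (10, 'dacca')
  13 → (4, 'dbaccadacca')
  14 → (1, 'dbadbaccadacca')

SA = [14, 11, 6, 9, 3, 5, 2, 0, 13, 8, 12, 7, 10, 4, 1]
i: (SA[i-1],SA[i]) lcp shared
  1: (14,11) 1 'a'
  2: (11,6) 4 'acca'
  3: (6,9) 1 'a'
  4: (9,3) 2 'ad'
  5: (3,5) 0 ''
  6: (5,2) 2 'ba'
  7: (2,0) 1 'b'
  8: (0,13) 0 ''
  9: (13,8) 2 'ca'
  10: (8,12) 1 'c'
  11: (12,7) 3 'cca'
  12: (7,10) 0 ''
  13: (10,4) 1 'd'
  14: (4,1) 3 'dba'

n(n+1)/2 = 15·16/2 = 120
Σ LCP = 0 + 1 + 4 + 1 + 2 + 0 + 2 + 1 + 0 + 2 + 1 + 3 + 0 + 1 + 3 = 21
distinct = 120 − 21 = 99

99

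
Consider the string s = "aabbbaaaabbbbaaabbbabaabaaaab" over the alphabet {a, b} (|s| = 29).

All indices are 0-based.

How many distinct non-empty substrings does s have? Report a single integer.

340

rank | idx | suffix
   0 |  24 | aaaab
   1 |   5 | aaaabbbbaaabbbabaabaaaab
   2 |  25 | aaab
   3 |  13 | aaabbbabaabaaaab
   4 |   6 | aaabbbbaaabbbabaabaaaab
   5 |  26 | aab
   6 |  21 | aabaaaab
   7 |   0 | aabbbaaaabbbbaaabbbabaabaaaab
   8 |  14 | aabbbabaabaaaab
   9 |   7 | aabbbbaaabbbabaabaaaab
  10 |  27 | ab
  11 |  22 | abaaaab
  12 |  19 | abaabaaaab
  13 |   1 | abbbaaaabbbbaaabbbabaabaaaab
  14 |  15 | abbbabaabaaaab
  15 |   8 | abbbbaaabbbabaabaaaab
  16 |  28 | b
  17 |  23 | baaaab
  18 |   4 | baaaabbbbaaabbbabaabaaaab
  19 |  12 | baaabbbabaabaaaab
  20 |  20 | baabaaaab
  21 |  18 | babaabaaaab
  22 |   3 | bbaaaabbbbaaabbbabaabaaaab
  23 |  11 | bbaaabbbabaabaaaab
  24 |  17 | bbabaabaaaab
  25 |   2 | bbbaaaabbbbaaabbbabaabaaaab
  26 |  10 | bbbaaabbbabaabaaaab
  27 |  16 | bbbabaabaaaab
  28 |   9 | bbbbaaabbbabaabaaaab

SA = [24, 5, 25, 13, 6, 26, 21, 0, 14, 7, 27, 22, 19, 1, 15, 8, 28, 23, 4, 12, 20, 18, 3, 11, 17, 2, 10, 16, 9]
rank  pair      lcp
   1  s[24:],s[5:]  5  'aaaab'
   2  s[5:],s[25:]  3  'aaa'
   3  s[25:],s[13:]  4  'aaab'
   4  s[13:],s[6:]  6  'aaabbb'
   5  s[6:],s[26:]  2  'aa'
   6  s[26:],s[21:]  3  'aab'
   7  s[21:],s[0:]  3  'aab'
   8  s[0:],s[14:]  6  'aabbba'
   9  s[14:],s[7:]  5  'aabbb'
  10  s[7:],s[27:]  1  'a'
  11  s[27:],s[22:]  2  'ab'
  12  s[22:],s[19:]  4  'abaa'
  13  s[19:],s[1:]  2  'ab'
  14  s[1:],s[15:]  5  'abbba'
  15  s[15:],s[8:]  4  'abbb'
  16  s[8:],s[28:]  0  ''
  17  s[28:],s[23:]  1  'b'
  18  s[23:],s[4:]  6  'baaaab'
  19  s[4:],s[12:]  4  'baaa'
  20  s[12:],s[20:]  3  'baa'
  21  s[20:],s[18:]  2  'ba'
  22  s[18:],s[3:]  1  'b'
  23  s[3:],s[11:]  5  'bbaaa'
  24  s[11:],s[17:]  3  'bba'
  25  s[17:],s[2:]  2  'bb'
  26  s[2:],s[10:]  6  'bbbaaa'
  27  s[10:],s[16:]  4  'bbba'
  28  s[16:],s[9:]  3  'bbb'

n(n+1)/2 = 29·30/2 = 435
Σ LCP = 0 + 5 + 3 + 4 + 6 + 2 + 3 + 3 + 6 + 5 + 1 + 2 + 4 + 2 + 5 + 4 + 0 + 1 + 6 + 4 + 3 + 2 + 1 + 5 + 3 + 2 + 6 + 4 + 3 = 95
distinct = 435 − 95 = 340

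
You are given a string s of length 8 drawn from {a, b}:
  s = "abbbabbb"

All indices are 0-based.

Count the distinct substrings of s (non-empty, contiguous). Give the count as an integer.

23

rank→(start, suffix):
  0 → (4, 'abbb')
  1 → (0, 'abbbabbb')
  2 → (7, 'b')
  3 → (3, 'babbb')
  4 → (6, 'bb')
  5 → (2, 'bbabbb')
  6 → (5, 'bbb')
  7 → (1, 'bbbabbb')

SA = [4, 0, 7, 3, 6, 2, 5, 1]
[i] adj suffixes → lcp
  [1] 4/0 → 4 ('abbb')
  [2] 0/7 → 0 ('')
  [3] 7/3 → 1 ('b')
  [4] 3/6 → 1 ('b')
  [5] 6/2 → 2 ('bb')
  [6] 2/5 → 2 ('bb')
  [7] 5/1 → 3 ('bbb')

n(n+1)/2 = 8·9/2 = 36
Σ LCP = 0 + 4 + 0 + 1 + 1 + 2 + 2 + 3 = 13
distinct = 36 − 13 = 23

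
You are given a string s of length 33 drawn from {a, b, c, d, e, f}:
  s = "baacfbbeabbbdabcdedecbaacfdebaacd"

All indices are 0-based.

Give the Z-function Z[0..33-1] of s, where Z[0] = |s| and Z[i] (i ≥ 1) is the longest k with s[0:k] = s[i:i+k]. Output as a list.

Z[0]=33
i=1: fresh scan; Z[1]=0
i=2: fresh scan; Z[2]=0
i=3: fresh scan; Z[3]=0
i=4: fresh scan; Z[4]=0
i=5: fresh scan; Z[5]=1 scan→box=[5,6)
i=6: fresh scan; Z[6]=1 scan→box=[6,7)
i=7: fresh scan; Z[7]=0
i=8: fresh scan; Z[8]=0
i=9: fresh scan; Z[9]=1 scan→box=[9,10)
i=10: fresh scan; Z[10]=1 scan→box=[10,11)
i=11: fresh scan; Z[11]=1 scan→box=[11,12)
i=12: fresh scan; Z[12]=0
i=13: fresh scan; Z[13]=0
i=14: fresh scan; Z[14]=1 scan→box=[14,15)
i=15: fresh scan; Z[15]=0
i=16: fresh scan; Z[16]=0
i=17: fresh scan; Z[17]=0
i=18: fresh scan; Z[18]=0
i=19: fresh scan; Z[19]=0
i=20: fresh scan; Z[20]=0
i=21: fresh scan; Z[21]=5 scan→box=[21,26)
i=22: min(r-i=4, Z[1]=0)=0; Z[22]=0
i=23: min(r-i=3, Z[2]=0)=0; Z[23]=0
i=24: min(r-i=2, Z[3]=0)=0; Z[24]=0
i=25: min(r-i=1, Z[4]=0)=0; Z[25]=0
i=26: fresh scan; Z[26]=0
i=27: fresh scan; Z[27]=0
i=28: fresh scan; Z[28]=4 scan→box=[28,32)
i=29: min(r-i=3, Z[1]=0)=0; Z[29]=0
i=30: min(r-i=2, Z[2]=0)=0; Z[30]=0
i=31: min(r-i=1, Z[3]=0)=0; Z[31]=0
i=32: fresh scan; Z[32]=0

[33, 0, 0, 0, 0, 1, 1, 0, 0, 1, 1, 1, 0, 0, 1, 0, 0, 0, 0, 0, 0, 5, 0, 0, 0, 0, 0, 0, 4, 0, 0, 0, 0]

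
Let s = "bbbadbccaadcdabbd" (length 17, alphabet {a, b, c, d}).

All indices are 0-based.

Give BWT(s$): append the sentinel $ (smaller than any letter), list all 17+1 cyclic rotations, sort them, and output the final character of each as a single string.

rank  rotation            last
    0  $bbbadbccaadcdabbd  d
    1  aadcdabbd$bbbadbcc  c
    2  abbd$bbbadbccaadcd  d
    3  adbccaadcdabbd$bbb  b
    4  adcdabbd$bbbadbcca  a
    5  badbccaadcdabbd$bb  b
    6  bbadbccaadcdabbd$b  b
    7  bbbadbccaadcdabbd$  $
    8  bbd$bbbadbccaadcda  a
    9  bccaadcdabbd$bbbad  d
   10  bd$bbbadbccaadcdab  b
   11  caadcdabbd$bbbadbc  c
   12  ccaadcdabbd$bbbadb  b
   13  cdabbd$bbbadbccaad  d
   14  d$bbbadbccaadcdabb  b
   15  dabbd$bbbadbccaadc  c
   16  dbccaadcdabbd$bbba  a
   17  dcdabbd$bbbadbccaa  a

dcdbabb$adbcbdbcaa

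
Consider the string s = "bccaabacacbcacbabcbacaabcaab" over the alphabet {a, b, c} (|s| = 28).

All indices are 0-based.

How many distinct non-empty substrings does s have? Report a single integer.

347

rank→(start, suffix):
  0 → (25, 'aab')
  1 → (3, 'aabacacbcacbabcbacaabcaab')
  2 → (21, 'aabcaab')
  3 → (26, 'ab')
  4 → (4, 'abacacbcacbabcbacaabcaab')
  5 → (22, 'abcaab')
  6 → (15, 'abcbacaabcaab')
  7 → (19, 'acaabcaab')
  8 → (6, 'acacbcacbabcbacaabcaab')
  9 → (12, 'acbabcbacaabcaab')
  10 → (8, 'acbcacbabcbacaabcaab')
  11 → (27, 'b')
  12 → (14, 'babcbacaabcaab')
  13 → (18, 'bacaabcaab')
  14 → (5, 'bacacbcacbabcbacaabcaab')
  15 → (23, 'bcaab')
  16 → (10, 'bcacbabcbacaabcaab')
  17 → (16, 'bcbacaabcaab')
  18 → (0, 'bccaabacacbcacbabcbacaabcaab')
  19 → (24, 'caab')
  20 → (2, 'caabacacbcacbabcbacaabcaab')
  21 → (20, 'caabcaab')
  22 → (11, 'cacbabcbacaabcaab')
  23 → (7, 'cacbcacbabcbacaabcaab')
  24 → (13, 'cbabcbacaabcaab')
  25 → (17, 'cbacaabcaab')
  26 → (9, 'cbcacbabcbacaabcaab')
  27 → (1, 'ccaabacacbcacbabcbacaabcaab')

SA = [25, 3, 21, 26, 4, 22, 15, 19, 6, 12, 8, 27, 14, 18, 5, 23, 10, 16, 0, 24, 2, 20, 11, 7, 13, 17, 9, 1]
i: (SA[i-1],SA[i]) lcp shared
  1: (25,3) 3 'aab'
  2: (3,21) 3 'aab'
  3: (21,26) 1 'a'
  4: (26,4) 2 'ab'
  5: (4,22) 2 'ab'
  6: (22,15) 3 'abc'
  7: (15,19) 1 'a'
  8: (19,6) 3 'aca'
  9: (6,12) 2 'ac'
  10: (12,8) 3 'acb'
  11: (8,27) 0 ''
  12: (27,14) 1 'b'
  13: (14,18) 2 'ba'
  14: (18,5) 4 'baca'
  15: (5,23) 1 'b'
  16: (23,10) 3 'bca'
  17: (10,16) 2 'bc'
  18: (16,0) 2 'bc'
  19: (0,24) 0 ''
  20: (24,2) 4 'caab'
  21: (2,20) 4 'caab'
  22: (20,11) 2 'ca'
  23: (11,7) 4 'cacb'
  24: (7,13) 1 'c'
  25: (13,17) 3 'cba'
  26: (17,9) 2 'cb'
  27: (9,1) 1 'c'

n(n+1)/2 = 28·29/2 = 406
Σ LCP = 0 + 3 + 3 + 1 + 2 + 2 + 3 + 1 + 3 + 2 + 3 + 0 + 1 + 2 + 4 + 1 + 3 + 2 + 2 + 0 + 4 + 4 + 2 + 4 + 1 + 3 + 2 + 1 = 59
distinct = 406 − 59 = 347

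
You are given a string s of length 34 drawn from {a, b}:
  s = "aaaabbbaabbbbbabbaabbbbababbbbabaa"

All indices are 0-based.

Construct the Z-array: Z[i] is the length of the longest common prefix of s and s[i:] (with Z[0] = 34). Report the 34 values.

[34, 3, 2, 1, 0, 0, 0, 2, 1, 0, 0, 0, 0, 0, 1, 0, 0, 2, 1, 0, 0, 0, 0, 1, 0, 1, 0, 0, 0, 0, 1, 0, 2, 1]

Z[0]=34
i=1: fresh scan; Z[1]=3 grow→box=[1,4)
i=2: min(r-i=2, Z[1]=3)=2; Z[2]=2
i=3: min(r-i=1, Z[2]=2)=1; Z[3]=1
i=4: fresh scan; Z[4]=0
i=5: fresh scan; Z[5]=0
i=6: fresh scan; Z[6]=0
i=7: fresh scan; Z[7]=2 grow→box=[7,9)
i=8: min(r-i=1, Z[1]=3)=1; Z[8]=1
i=9: fresh scan; Z[9]=0
i=10: fresh scan; Z[10]=0
i=11: fresh scan; Z[11]=0
i=12: fresh scan; Z[12]=0
i=13: fresh scan; Z[13]=0
i=14: fresh scan; Z[14]=1 grow→box=[14,15)
i=15: fresh scan; Z[15]=0
i=16: fresh scan; Z[16]=0
i=17: fresh scan; Z[17]=2 grow→box=[17,19)
i=18: min(r-i=1, Z[1]=3)=1; Z[18]=1
i=19: fresh scan; Z[19]=0
i=20: fresh scan; Z[20]=0
i=21: fresh scan; Z[21]=0
i=22: fresh scan; Z[22]=0
i=23: fresh scan; Z[23]=1 grow→box=[23,24)
i=24: fresh scan; Z[24]=0
i=25: fresh scan; Z[25]=1 grow→box=[25,26)
i=26: fresh scan; Z[26]=0
i=27: fresh scan; Z[27]=0
i=28: fresh scan; Z[28]=0
i=29: fresh scan; Z[29]=0
i=30: fresh scan; Z[30]=1 grow→box=[30,31)
i=31: fresh scan; Z[31]=0
i=32: fresh scan; Z[32]=2 grow→box=[32,34)
i=33: min(r-i=1, Z[1]=3)=1; Z[33]=1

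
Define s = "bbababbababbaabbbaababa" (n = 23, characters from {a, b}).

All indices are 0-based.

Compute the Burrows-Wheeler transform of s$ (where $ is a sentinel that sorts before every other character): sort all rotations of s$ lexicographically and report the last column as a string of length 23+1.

rank  rotation                  last
    0  $bbababbababbaabbbaababa  a
    1  a$bbababbababbaabbbaabab  b
    2  aababa$bbababbababbaabbb  b
    3  aabbbaababa$bbababbababb  b
    4  aba$bbababbababbaabbbaab  b
    5  ababa$bbababbababbaabbba  a
    6  ababbaabbbaababa$bbababb  b
    7  ababbababbaabbbaababa$bb  b
    8  abbaabbbaababa$bbababbab  b
    9  abbababbaabbbaababa$bbab  b
   10  abbbaababa$bbababbababba  a
   11  ba$bbababbababbaabbbaaba  a
   12  baababa$bbababbababbaabb  b
   13  baabbbaababa$bbababbabab  b
   14  baba$bbababbababbaabbbaa  a
   15  bababbaabbbaababa$bbabab  b
   16  bababbababbaabbbaababa$b  b
   17  babbaabbbaababa$bbababba  a
   18  babbababbaabbbaababa$bba  a
   19  bbaababa$bbababbababbaab  b
   20  bbaabbbaababa$bbababbaba  a
   21  bbababbaabbbaababa$bbaba  a
   22  bbababbababbaabbbaababa$  $
   23  bbbaababa$bbababbababbaa  a

abbbbabbbbaabbabbaabaa$a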